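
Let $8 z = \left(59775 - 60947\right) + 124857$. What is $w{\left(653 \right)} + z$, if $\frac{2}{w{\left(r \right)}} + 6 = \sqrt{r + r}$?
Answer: $\frac{78540023}{5080} + \frac{\sqrt{1306}}{635} \approx 15461.0$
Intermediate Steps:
$w{\left(r \right)} = \frac{2}{-6 + \sqrt{2} \sqrt{r}}$ ($w{\left(r \right)} = \frac{2}{-6 + \sqrt{r + r}} = \frac{2}{-6 + \sqrt{2 r}} = \frac{2}{-6 + \sqrt{2} \sqrt{r}}$)
$z = \frac{123685}{8}$ ($z = \frac{\left(59775 - 60947\right) + 124857}{8} = \frac{-1172 + 124857}{8} = \frac{1}{8} \cdot 123685 = \frac{123685}{8} \approx 15461.0$)
$w{\left(653 \right)} + z = \frac{2}{-6 + \sqrt{2} \sqrt{653}} + \frac{123685}{8} = \frac{2}{-6 + \sqrt{1306}} + \frac{123685}{8} = \frac{123685}{8} + \frac{2}{-6 + \sqrt{1306}}$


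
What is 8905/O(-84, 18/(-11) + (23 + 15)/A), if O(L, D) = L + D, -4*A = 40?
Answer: -489775/4919 ≈ -99.568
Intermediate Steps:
A = -10 (A = -¼*40 = -10)
O(L, D) = D + L
8905/O(-84, 18/(-11) + (23 + 15)/A) = 8905/((18/(-11) + (23 + 15)/(-10)) - 84) = 8905/((18*(-1/11) + 38*(-⅒)) - 84) = 8905/((-18/11 - 19/5) - 84) = 8905/(-299/55 - 84) = 8905/(-4919/55) = 8905*(-55/4919) = -489775/4919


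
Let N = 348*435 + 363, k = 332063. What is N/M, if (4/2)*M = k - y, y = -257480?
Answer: 303486/589543 ≈ 0.51478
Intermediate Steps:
N = 151743 (N = 151380 + 363 = 151743)
M = 589543/2 (M = (332063 - 1*(-257480))/2 = (332063 + 257480)/2 = (1/2)*589543 = 589543/2 ≈ 2.9477e+5)
N/M = 151743/(589543/2) = 151743*(2/589543) = 303486/589543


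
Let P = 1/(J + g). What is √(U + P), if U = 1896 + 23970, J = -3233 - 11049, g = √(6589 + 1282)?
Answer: √(25866 - 1/(14282 - √7871)) ≈ 160.83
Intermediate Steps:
g = √7871 ≈ 88.719
J = -14282
U = 25866
P = 1/(-14282 + √7871) ≈ -7.0456e-5
√(U + P) = √(25866 + (-14282/203967653 - √7871/203967653)) = √(5275827298216/203967653 - √7871/203967653)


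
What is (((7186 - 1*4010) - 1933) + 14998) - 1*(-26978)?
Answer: 43219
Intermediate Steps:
(((7186 - 1*4010) - 1933) + 14998) - 1*(-26978) = (((7186 - 4010) - 1933) + 14998) + 26978 = ((3176 - 1933) + 14998) + 26978 = (1243 + 14998) + 26978 = 16241 + 26978 = 43219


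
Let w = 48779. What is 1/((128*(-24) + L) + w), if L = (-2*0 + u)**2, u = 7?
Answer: 1/45756 ≈ 2.1855e-5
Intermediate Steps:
L = 49 (L = (-2*0 + 7)**2 = (0 + 7)**2 = 7**2 = 49)
1/((128*(-24) + L) + w) = 1/((128*(-24) + 49) + 48779) = 1/((-3072 + 49) + 48779) = 1/(-3023 + 48779) = 1/45756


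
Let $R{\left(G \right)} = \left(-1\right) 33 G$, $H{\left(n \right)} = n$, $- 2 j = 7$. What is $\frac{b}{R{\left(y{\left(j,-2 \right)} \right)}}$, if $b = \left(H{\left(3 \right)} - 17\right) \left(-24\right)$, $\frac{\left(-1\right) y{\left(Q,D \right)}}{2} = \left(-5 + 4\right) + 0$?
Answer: $- \frac{56}{11} \approx -5.0909$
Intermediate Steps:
$j = - \frac{7}{2}$ ($j = \left(- \frac{1}{2}\right) 7 = - \frac{7}{2} \approx -3.5$)
$y{\left(Q,D \right)} = 2$ ($y{\left(Q,D \right)} = - 2 \left(\left(-5 + 4\right) + 0\right) = - 2 \left(-1 + 0\right) = \left(-2\right) \left(-1\right) = 2$)
$b = 336$ ($b = \left(3 - 17\right) \left(-24\right) = \left(-14\right) \left(-24\right) = 336$)
$R{\left(G \right)} = - 33 G$
$\frac{b}{R{\left(y{\left(j,-2 \right)} \right)}} = \frac{336}{\left(-33\right) 2} = \frac{336}{-66} = 336 \left(- \frac{1}{66}\right) = - \frac{56}{11}$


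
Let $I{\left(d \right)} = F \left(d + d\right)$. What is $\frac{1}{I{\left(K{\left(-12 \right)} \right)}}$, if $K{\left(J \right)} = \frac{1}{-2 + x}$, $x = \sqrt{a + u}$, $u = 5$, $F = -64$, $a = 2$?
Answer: $\frac{1}{64} - \frac{\sqrt{7}}{128} \approx -0.0050449$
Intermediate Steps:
$x = \sqrt{7}$ ($x = \sqrt{2 + 5} = \sqrt{7} \approx 2.6458$)
$K{\left(J \right)} = \frac{1}{-2 + \sqrt{7}}$
$I{\left(d \right)} = - 128 d$ ($I{\left(d \right)} = - 64 \left(d + d\right) = - 64 \cdot 2 d = - 128 d$)
$\frac{1}{I{\left(K{\left(-12 \right)} \right)}} = \frac{1}{\left(-128\right) \left(\frac{2}{3} + \frac{\sqrt{7}}{3}\right)} = \frac{1}{- \frac{256}{3} - \frac{128 \sqrt{7}}{3}}$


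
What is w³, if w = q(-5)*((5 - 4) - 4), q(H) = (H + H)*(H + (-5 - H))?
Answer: -3375000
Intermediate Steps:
q(H) = -10*H (q(H) = (2*H)*(-5) = -10*H)
w = -150 (w = (-10*(-5))*((5 - 4) - 4) = 50*(1 - 4) = 50*(-3) = -150)
w³ = (-150)³ = -3375000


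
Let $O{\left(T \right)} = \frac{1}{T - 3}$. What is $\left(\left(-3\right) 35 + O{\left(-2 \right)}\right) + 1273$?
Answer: $\frac{5839}{5} \approx 1167.8$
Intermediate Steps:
$O{\left(T \right)} = \frac{1}{-3 + T}$
$\left(\left(-3\right) 35 + O{\left(-2 \right)}\right) + 1273 = \left(\left(-3\right) 35 + \frac{1}{-3 - 2}\right) + 1273 = \left(-105 + \frac{1}{-5}\right) + 1273 = \left(-105 - \frac{1}{5}\right) + 1273 = - \frac{526}{5} + 1273 = \frac{5839}{5}$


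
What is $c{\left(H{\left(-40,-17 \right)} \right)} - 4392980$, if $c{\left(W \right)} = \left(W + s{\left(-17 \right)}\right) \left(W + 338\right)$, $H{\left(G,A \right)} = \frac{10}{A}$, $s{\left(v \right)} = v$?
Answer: $- \frac{1271286284}{289} \approx -4.3989 \cdot 10^{6}$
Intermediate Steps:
$c{\left(W \right)} = \left(-17 + W\right) \left(338 + W\right)$ ($c{\left(W \right)} = \left(W - 17\right) \left(W + 338\right) = \left(-17 + W\right) \left(338 + W\right)$)
$c{\left(H{\left(-40,-17 \right)} \right)} - 4392980 = \left(-5746 + \left(\frac{10}{-17}\right)^{2} + 321 \frac{10}{-17}\right) - 4392980 = \left(-5746 + \left(10 \left(- \frac{1}{17}\right)\right)^{2} + 321 \cdot 10 \left(- \frac{1}{17}\right)\right) - 4392980 = \left(-5746 + \left(- \frac{10}{17}\right)^{2} + 321 \left(- \frac{10}{17}\right)\right) - 4392980 = \left(-5746 + \frac{100}{289} - \frac{3210}{17}\right) - 4392980 = - \frac{1715064}{289} - 4392980 = - \frac{1271286284}{289}$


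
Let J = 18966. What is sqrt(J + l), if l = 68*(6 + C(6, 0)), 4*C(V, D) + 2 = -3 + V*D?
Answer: sqrt(19289) ≈ 138.88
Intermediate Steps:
C(V, D) = -5/4 + D*V/4 (C(V, D) = -1/2 + (-3 + V*D)/4 = -1/2 + (-3 + D*V)/4 = -1/2 + (-3/4 + D*V/4) = -5/4 + D*V/4)
l = 323 (l = 68*(6 + (-5/4 + (1/4)*0*6)) = 68*(6 + (-5/4 + 0)) = 68*(6 - 5/4) = 68*(19/4) = 323)
sqrt(J + l) = sqrt(18966 + 323) = sqrt(19289)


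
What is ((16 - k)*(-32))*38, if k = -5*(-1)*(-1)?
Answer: -25536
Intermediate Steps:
k = -5 (k = 5*(-1) = -5)
((16 - k)*(-32))*38 = ((16 - 1*(-5))*(-32))*38 = ((16 + 5)*(-32))*38 = (21*(-32))*38 = -672*38 = -25536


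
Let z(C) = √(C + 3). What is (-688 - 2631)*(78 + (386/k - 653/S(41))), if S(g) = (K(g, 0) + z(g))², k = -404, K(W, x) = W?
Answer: -137664509854943/541313338 - 355438348*√11/2679769 ≈ -2.5476e+5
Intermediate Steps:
z(C) = √(3 + C)
S(g) = (g + √(3 + g))²
(-688 - 2631)*(78 + (386/k - 653/S(41))) = (-688 - 2631)*(78 + (386/(-404) - 653/(41 + √(3 + 41))²)) = -3319*(78 + (386*(-1/404) - 653/(41 + √44)²)) = -3319*(78 + (-193/202 - 653/(41 + 2*√11)²)) = -3319*(15563/202 - 653/(41 + 2*√11)²) = -51653597/202 + 2167307/(41 + 2*√11)²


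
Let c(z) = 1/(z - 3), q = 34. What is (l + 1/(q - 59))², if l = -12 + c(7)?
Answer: 1390041/10000 ≈ 139.00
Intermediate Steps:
c(z) = 1/(-3 + z)
l = -47/4 (l = -12 + 1/(-3 + 7) = -12 + 1/4 = -12 + ¼ = -47/4 ≈ -11.750)
(l + 1/(q - 59))² = (-47/4 + 1/(34 - 59))² = (-47/4 + 1/(-25))² = (-47/4 - 1/25)² = (-1179/100)² = 1390041/10000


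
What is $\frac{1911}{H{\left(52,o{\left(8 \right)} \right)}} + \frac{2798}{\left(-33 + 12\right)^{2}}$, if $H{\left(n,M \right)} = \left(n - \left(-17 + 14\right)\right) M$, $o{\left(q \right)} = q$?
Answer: $\frac{2073871}{194040} \approx 10.688$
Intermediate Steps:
$H{\left(n,M \right)} = M \left(3 + n\right)$ ($H{\left(n,M \right)} = \left(n - -3\right) M = \left(n + 3\right) M = \left(3 + n\right) M = M \left(3 + n\right)$)
$\frac{1911}{H{\left(52,o{\left(8 \right)} \right)}} + \frac{2798}{\left(-33 + 12\right)^{2}} = \frac{1911}{8 \left(3 + 52\right)} + \frac{2798}{\left(-33 + 12\right)^{2}} = \frac{1911}{8 \cdot 55} + \frac{2798}{\left(-21\right)^{2}} = \frac{1911}{440} + \frac{2798}{441} = \frac{2073871}{194040}$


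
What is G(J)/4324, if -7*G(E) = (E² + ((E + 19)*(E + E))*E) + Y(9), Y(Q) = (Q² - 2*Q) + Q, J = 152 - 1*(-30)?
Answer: -3337261/7567 ≈ -441.03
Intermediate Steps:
J = 182 (J = 152 + 30 = 182)
Y(Q) = Q² - Q
G(E) = -72/7 - E²/7 - 2*E²*(19 + E)/7 (G(E) = -((E² + ((E + 19)*(E + E))*E) + 9*(-1 + 9))/7 = -((E² + ((19 + E)*(2*E))*E) + 9*8)/7 = -((E² + (2*E*(19 + E))*E) + 72)/7 = -((E² + 2*E²*(19 + E)) + 72)/7 = -(72 + E² + 2*E²*(19 + E))/7 = -72/7 - E²/7 - 2*E²*(19 + E)/7)
G(J)/4324 = (-72/7 - 39/7*182² - 2/7*182³)/4324 = (-72/7 - 39/7*33124 - 2/7*6028568)*(1/4324) = (-72/7 - 184548 - 1722448)*(1/4324) = -13349044/7*1/4324 = -3337261/7567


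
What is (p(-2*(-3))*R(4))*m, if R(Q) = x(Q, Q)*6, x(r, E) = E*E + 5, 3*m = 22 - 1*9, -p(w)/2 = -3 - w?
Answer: 9828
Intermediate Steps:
p(w) = 6 + 2*w (p(w) = -2*(-3 - w) = 6 + 2*w)
m = 13/3 (m = (22 - 1*9)/3 = (22 - 9)/3 = (⅓)*13 = 13/3 ≈ 4.3333)
x(r, E) = 5 + E² (x(r, E) = E² + 5 = 5 + E²)
R(Q) = 30 + 6*Q² (R(Q) = (5 + Q²)*6 = 30 + 6*Q²)
(p(-2*(-3))*R(4))*m = ((6 + 2*(-2*(-3)))*(30 + 6*4²))*(13/3) = ((6 + 2*6)*(30 + 6*16))*(13/3) = ((6 + 12)*(30 + 96))*(13/3) = (18*126)*(13/3) = 2268*(13/3) = 9828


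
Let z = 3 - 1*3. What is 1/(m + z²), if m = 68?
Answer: 1/68 ≈ 0.014706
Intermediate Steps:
z = 0 (z = 3 - 3 = 0)
1/(m + z²) = 1/(68 + 0²) = 1/(68 + 0) = 1/68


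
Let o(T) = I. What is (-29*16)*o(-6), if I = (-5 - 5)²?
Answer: -46400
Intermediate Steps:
I = 100 (I = (-10)² = 100)
o(T) = 100
(-29*16)*o(-6) = -29*16*100 = -464*100 = -46400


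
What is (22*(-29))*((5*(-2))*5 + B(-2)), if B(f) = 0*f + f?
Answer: 33176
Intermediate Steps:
B(f) = f (B(f) = 0 + f = f)
(22*(-29))*((5*(-2))*5 + B(-2)) = (22*(-29))*((5*(-2))*5 - 2) = -638*(-10*5 - 2) = -638*(-50 - 2) = -638*(-52) = 33176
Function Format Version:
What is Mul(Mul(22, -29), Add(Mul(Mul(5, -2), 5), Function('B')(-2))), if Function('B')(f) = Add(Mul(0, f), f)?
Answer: 33176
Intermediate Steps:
Function('B')(f) = f (Function('B')(f) = Add(0, f) = f)
Mul(Mul(22, -29), Add(Mul(Mul(5, -2), 5), Function('B')(-2))) = Mul(Mul(22, -29), Add(Mul(Mul(5, -2), 5), -2)) = Mul(-638, Add(Mul(-10, 5), -2)) = Mul(-638, Add(-50, -2)) = Mul(-638, -52) = 33176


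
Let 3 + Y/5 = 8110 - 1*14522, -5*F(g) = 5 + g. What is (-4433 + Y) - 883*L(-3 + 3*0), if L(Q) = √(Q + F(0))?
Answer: -36508 - 1766*I ≈ -36508.0 - 1766.0*I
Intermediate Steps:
F(g) = -1 - g/5 (F(g) = -(5 + g)/5 = -1 - g/5)
L(Q) = √(-1 + Q) (L(Q) = √(Q + (-1 - ⅕*0)) = √(Q + (-1 + 0)) = √(Q - 1) = √(-1 + Q))
Y = -32075 (Y = -15 + 5*(8110 - 1*14522) = -15 + 5*(8110 - 14522) = -15 + 5*(-6412) = -15 - 32060 = -32075)
(-4433 + Y) - 883*L(-3 + 3*0) = (-4433 - 32075) - 883*√(-1 + (-3 + 3*0)) = -36508 - 883*√(-1 + (-3 + 0)) = -36508 - 883*√(-1 - 3) = -36508 - 1766*I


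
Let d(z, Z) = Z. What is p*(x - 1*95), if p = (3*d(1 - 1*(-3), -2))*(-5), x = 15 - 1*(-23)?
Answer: -1710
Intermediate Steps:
x = 38 (x = 15 + 23 = 38)
p = 30 (p = (3*(-2))*(-5) = -6*(-5) = 30)
p*(x - 1*95) = 30*(38 - 1*95) = 30*(38 - 95) = 30*(-57) = -1710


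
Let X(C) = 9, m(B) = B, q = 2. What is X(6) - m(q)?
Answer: 7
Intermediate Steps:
X(6) - m(q) = 9 - 1*2 = 9 - 2 = 7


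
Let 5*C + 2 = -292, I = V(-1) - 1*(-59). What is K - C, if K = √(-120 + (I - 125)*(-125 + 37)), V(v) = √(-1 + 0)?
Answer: 294/5 + 2*√(1422 - 22*I) ≈ 134.22 - 0.58339*I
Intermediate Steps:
V(v) = I (V(v) = √(-1) = I)
I = 59 + I (I = I - 1*(-59) = I + 59 = 59 + I ≈ 59.0 + 1.0*I)
C = -294/5 (C = -⅖ + (⅕)*(-292) = -⅖ - 292/5 = -294/5 ≈ -58.800)
K = √(5688 - 88*I) (K = √(-120 + ((59 + I) - 125)*(-125 + 37)) = √(-120 + (-66 + I)*(-88)) = √(-120 + (5808 - 88*I)) = √(5688 - 88*I) ≈ 75.421 - 0.5834*I)
K - C = 2*√(1422 - 22*I) - 1*(-294/5) = 2*√(1422 - 22*I) + 294/5 = 294/5 + 2*√(1422 - 22*I)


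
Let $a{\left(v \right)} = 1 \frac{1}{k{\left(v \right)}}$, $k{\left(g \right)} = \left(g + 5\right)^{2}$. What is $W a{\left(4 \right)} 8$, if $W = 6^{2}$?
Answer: $\frac{32}{9} \approx 3.5556$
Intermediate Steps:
$W = 36$
$k{\left(g \right)} = \left(5 + g\right)^{2}$
$a{\left(v \right)} = \frac{1}{\left(5 + v\right)^{2}}$ ($a{\left(v \right)} = 1 \frac{1}{\left(5 + v\right)^{2}} = \frac{1}{\left(5 + v\right)^{2}}$)
$W a{\left(4 \right)} 8 = \frac{36}{\left(5 + 4\right)^{2}} \cdot 8 = \frac{36}{81} \cdot 8 = 36 \cdot \frac{1}{81} \cdot 8 = \frac{4}{9} \cdot 8 = \frac{32}{9}$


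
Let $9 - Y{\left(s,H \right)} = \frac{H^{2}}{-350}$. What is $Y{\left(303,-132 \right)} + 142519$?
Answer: $\frac{24951112}{175} \approx 1.4258 \cdot 10^{5}$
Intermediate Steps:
$Y{\left(s,H \right)} = 9 + \frac{H^{2}}{350}$ ($Y{\left(s,H \right)} = 9 - \frac{H^{2}}{-350} = 9 - H^{2} \left(- \frac{1}{350}\right) = 9 - - \frac{H^{2}}{350} = 9 + \frac{H^{2}}{350}$)
$Y{\left(303,-132 \right)} + 142519 = \left(9 + \frac{\left(-132\right)^{2}}{350}\right) + 142519 = \left(9 + \frac{1}{350} \cdot 17424\right) + 142519 = \left(9 + \frac{8712}{175}\right) + 142519 = \frac{10287}{175} + 142519 = \frac{24951112}{175}$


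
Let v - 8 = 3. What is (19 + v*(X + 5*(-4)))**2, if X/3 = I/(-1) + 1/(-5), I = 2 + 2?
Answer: 2883204/25 ≈ 1.1533e+5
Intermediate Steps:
v = 11 (v = 8 + 3 = 11)
I = 4
X = -63/5 (X = 3*(4/(-1) + 1/(-5)) = 3*(4*(-1) + 1*(-1/5)) = 3*(-4 - 1/5) = 3*(-21/5) = -63/5 ≈ -12.600)
(19 + v*(X + 5*(-4)))**2 = (19 + 11*(-63/5 + 5*(-4)))**2 = (19 + 11*(-63/5 - 20))**2 = (19 + 11*(-163/5))**2 = (19 - 1793/5)**2 = (-1698/5)**2 = 2883204/25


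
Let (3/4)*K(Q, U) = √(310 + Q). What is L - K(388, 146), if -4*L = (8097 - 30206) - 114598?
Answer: 136707/4 - 4*√698/3 ≈ 34142.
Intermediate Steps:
K(Q, U) = 4*√(310 + Q)/3
L = 136707/4 (L = -((8097 - 30206) - 114598)/4 = -(-22109 - 114598)/4 = -¼*(-136707) = 136707/4 ≈ 34177.)
L - K(388, 146) = 136707/4 - 4*√(310 + 388)/3 = 136707/4 - 4*√698/3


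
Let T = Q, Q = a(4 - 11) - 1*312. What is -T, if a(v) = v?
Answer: 319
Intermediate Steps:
Q = -319 (Q = (4 - 11) - 1*312 = -7 - 312 = -319)
T = -319
-T = -1*(-319) = 319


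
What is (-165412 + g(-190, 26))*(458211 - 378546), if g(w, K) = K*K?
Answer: -13123693440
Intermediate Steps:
g(w, K) = K²
(-165412 + g(-190, 26))*(458211 - 378546) = (-165412 + 26²)*(458211 - 378546) = (-165412 + 676)*79665 = -164736*79665 = -13123693440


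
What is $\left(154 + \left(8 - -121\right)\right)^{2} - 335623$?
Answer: $-255534$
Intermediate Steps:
$\left(154 + \left(8 - -121\right)\right)^{2} - 335623 = \left(154 + \left(8 + 121\right)\right)^{2} - 335623 = \left(154 + 129\right)^{2} - 335623 = 283^{2} - 335623 = 80089 - 335623 = -255534$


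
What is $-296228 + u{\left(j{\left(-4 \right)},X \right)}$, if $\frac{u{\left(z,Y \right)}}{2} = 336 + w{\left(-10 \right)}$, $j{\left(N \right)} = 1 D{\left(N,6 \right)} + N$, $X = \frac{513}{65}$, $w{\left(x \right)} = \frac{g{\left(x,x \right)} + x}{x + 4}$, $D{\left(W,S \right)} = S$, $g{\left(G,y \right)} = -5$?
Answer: $-295551$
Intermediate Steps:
$w{\left(x \right)} = \frac{-5 + x}{4 + x}$ ($w{\left(x \right)} = \frac{-5 + x}{x + 4} = \frac{-5 + x}{4 + x}$)
$X = \frac{513}{65}$ ($X = 513 \cdot \frac{1}{65} = \frac{513}{65} \approx 7.8923$)
$j{\left(N \right)} = 6 + N$ ($j{\left(N \right)} = 1 \cdot 6 + N = 6 + N$)
$u{\left(z,Y \right)} = 677$ ($u{\left(z,Y \right)} = 2 \left(336 + \frac{-5 - 10}{4 - 10}\right) = 2 \left(336 + \frac{1}{-6} \left(-15\right)\right) = 2 \left(336 - - \frac{5}{2}\right) = 2 \left(336 + \frac{5}{2}\right) = 2 \cdot \frac{677}{2} = 677$)
$-296228 + u{\left(j{\left(-4 \right)},X \right)} = -296228 + 677 = -295551$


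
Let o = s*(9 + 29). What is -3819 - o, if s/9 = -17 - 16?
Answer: 7467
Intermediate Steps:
s = -297 (s = 9*(-17 - 16) = 9*(-33) = -297)
o = -11286 (o = -297*(9 + 29) = -297*38 = -11286)
-3819 - o = -3819 - 1*(-11286) = -3819 + 11286 = 7467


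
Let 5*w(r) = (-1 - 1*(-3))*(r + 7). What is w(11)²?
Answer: 1296/25 ≈ 51.840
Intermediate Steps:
w(r) = 14/5 + 2*r/5 (w(r) = ((-1 - 1*(-3))*(r + 7))/5 = ((-1 + 3)*(7 + r))/5 = (2*(7 + r))/5 = (14 + 2*r)/5 = 14/5 + 2*r/5)
w(11)² = (14/5 + (⅖)*11)² = (14/5 + 22/5)² = (36/5)² = 1296/25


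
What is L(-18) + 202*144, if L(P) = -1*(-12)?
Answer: 29100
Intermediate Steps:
L(P) = 12
L(-18) + 202*144 = 12 + 202*144 = 12 + 29088 = 29100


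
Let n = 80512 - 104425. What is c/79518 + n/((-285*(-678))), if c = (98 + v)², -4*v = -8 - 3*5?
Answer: 158600767/13658011680 ≈ 0.011612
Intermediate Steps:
v = 23/4 (v = -(-8 - 3*5)/4 = -(-8 - 15)/4 = -¼*(-23) = 23/4 ≈ 5.7500)
n = -23913
c = 172225/16 (c = (98 + 23/4)² = (415/4)² = 172225/16 ≈ 10764.)
c/79518 + n/((-285*(-678))) = (172225/16)/79518 - 23913/((-285*(-678))) = (172225/16)*(1/79518) - 23913/193230 = 172225/1272288 - 23913*1/193230 = 172225/1272288 - 2657/21470 = 158600767/13658011680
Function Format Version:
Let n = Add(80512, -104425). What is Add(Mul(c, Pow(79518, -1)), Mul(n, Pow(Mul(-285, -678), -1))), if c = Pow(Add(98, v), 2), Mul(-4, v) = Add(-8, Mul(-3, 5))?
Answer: Rational(158600767, 13658011680) ≈ 0.011612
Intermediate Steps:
v = Rational(23, 4) (v = Mul(Rational(-1, 4), Add(-8, Mul(-3, 5))) = Mul(Rational(-1, 4), Add(-8, -15)) = Mul(Rational(-1, 4), -23) = Rational(23, 4) ≈ 5.7500)
n = -23913
c = Rational(172225, 16) (c = Pow(Add(98, Rational(23, 4)), 2) = Pow(Rational(415, 4), 2) = Rational(172225, 16) ≈ 10764.)
Add(Mul(c, Pow(79518, -1)), Mul(n, Pow(Mul(-285, -678), -1))) = Add(Mul(Rational(172225, 16), Pow(79518, -1)), Mul(-23913, Pow(Mul(-285, -678), -1))) = Add(Mul(Rational(172225, 16), Rational(1, 79518)), Mul(-23913, Pow(193230, -1))) = Add(Rational(172225, 1272288), Mul(-23913, Rational(1, 193230))) = Add(Rational(172225, 1272288), Rational(-2657, 21470)) = Rational(158600767, 13658011680)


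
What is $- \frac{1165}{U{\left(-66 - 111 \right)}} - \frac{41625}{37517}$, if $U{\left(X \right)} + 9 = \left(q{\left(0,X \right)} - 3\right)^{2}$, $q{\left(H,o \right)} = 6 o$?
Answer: $- \frac{47255448305}{42552381672} \approx -1.1105$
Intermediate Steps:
$U{\left(X \right)} = -9 + \left(-3 + 6 X\right)^{2}$ ($U{\left(X \right)} = -9 + \left(6 X - 3\right)^{2} = -9 + \left(-3 + 6 X\right)^{2}$)
$- \frac{1165}{U{\left(-66 - 111 \right)}} - \frac{41625}{37517} = - \frac{1165}{36 \left(-66 - 111\right) \left(-1 - 177\right)} - \frac{41625}{37517} = - \frac{1165}{36 \left(-177\right) \left(-1 - 177\right)} - \frac{41625}{37517} = - \frac{1165}{36 \left(-177\right) \left(-178\right)} - \frac{41625}{37517} = - \frac{1165}{1134216} - \frac{41625}{37517} = - \frac{47255448305}{42552381672}$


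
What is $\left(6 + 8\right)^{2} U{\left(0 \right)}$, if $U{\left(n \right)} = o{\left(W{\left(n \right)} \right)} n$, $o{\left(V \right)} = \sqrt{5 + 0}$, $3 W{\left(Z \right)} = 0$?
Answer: $0$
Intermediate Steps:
$W{\left(Z \right)} = 0$ ($W{\left(Z \right)} = \frac{1}{3} \cdot 0 = 0$)
$o{\left(V \right)} = \sqrt{5}$
$U{\left(n \right)} = n \sqrt{5}$ ($U{\left(n \right)} = \sqrt{5} n = n \sqrt{5}$)
$\left(6 + 8\right)^{2} U{\left(0 \right)} = \left(6 + 8\right)^{2} \cdot 0 \sqrt{5} = 14^{2} \cdot 0 = 196 \cdot 0 = 0$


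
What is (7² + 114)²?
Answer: 26569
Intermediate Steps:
(7² + 114)² = (49 + 114)² = 163² = 26569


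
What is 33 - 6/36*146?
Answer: 26/3 ≈ 8.6667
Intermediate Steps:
33 - 6/36*146 = 33 - 6*1/36*146 = 33 - 1/6*146 = 33 - 73/3 = 26/3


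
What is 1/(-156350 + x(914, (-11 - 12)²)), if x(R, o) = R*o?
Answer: 1/327156 ≈ 3.0566e-6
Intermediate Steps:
1/(-156350 + x(914, (-11 - 12)²)) = 1/(-156350 + 914*(-11 - 12)²) = 1/(-156350 + 914*(-23)²) = 1/(-156350 + 914*529) = 1/(-156350 + 483506) = 1/327156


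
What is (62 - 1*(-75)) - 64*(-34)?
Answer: 2313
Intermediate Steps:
(62 - 1*(-75)) - 64*(-34) = (62 + 75) + 2176 = 137 + 2176 = 2313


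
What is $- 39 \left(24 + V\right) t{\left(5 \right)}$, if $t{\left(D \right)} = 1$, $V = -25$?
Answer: $39$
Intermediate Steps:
$- 39 \left(24 + V\right) t{\left(5 \right)} = - 39 \left(24 - 25\right) 1 = \left(-39\right) \left(-1\right) 1 = 39 \cdot 1 = 39$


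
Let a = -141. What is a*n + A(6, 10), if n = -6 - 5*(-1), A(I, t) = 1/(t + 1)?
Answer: 1552/11 ≈ 141.09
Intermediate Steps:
A(I, t) = 1/(1 + t)
n = -1 (n = -6 + 5 = -1)
a*n + A(6, 10) = -141*(-1) + 1/(1 + 10) = 141 + 1/11 = 1552/11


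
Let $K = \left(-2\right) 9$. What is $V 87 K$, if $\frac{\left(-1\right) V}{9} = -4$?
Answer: $-56376$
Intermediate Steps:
$V = 36$ ($V = \left(-9\right) \left(-4\right) = 36$)
$K = -18$
$V 87 K = 36 \cdot 87 \left(-18\right) = 3132 \left(-18\right) = -56376$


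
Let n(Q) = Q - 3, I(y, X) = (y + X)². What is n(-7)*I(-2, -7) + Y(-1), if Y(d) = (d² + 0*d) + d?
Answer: -810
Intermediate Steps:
I(y, X) = (X + y)²
n(Q) = -3 + Q
Y(d) = d + d² (Y(d) = (d² + 0) + d = d² + d = d + d²)
n(-7)*I(-2, -7) + Y(-1) = (-3 - 7)*(-7 - 2)² - (1 - 1) = -10*(-9)² - 1*0 = -10*81 + 0 = -810 + 0 = -810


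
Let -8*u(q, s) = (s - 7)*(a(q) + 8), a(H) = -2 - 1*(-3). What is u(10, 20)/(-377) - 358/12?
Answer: -20737/696 ≈ -29.795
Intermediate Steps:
a(H) = 1 (a(H) = -2 + 3 = 1)
u(q, s) = 63/8 - 9*s/8 (u(q, s) = -(s - 7)*(1 + 8)/8 = -(-7 + s)*9/8 = -(-63 + 9*s)/8 = 63/8 - 9*s/8)
u(10, 20)/(-377) - 358/12 = (63/8 - 9/8*20)/(-377) - 358/12 = (63/8 - 45/2)*(-1/377) - 358*1/12 = -117/8*(-1/377) - 179/6 = 9/232 - 179/6 = -20737/696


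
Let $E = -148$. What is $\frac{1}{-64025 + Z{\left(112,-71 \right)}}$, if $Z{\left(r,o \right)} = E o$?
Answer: $- \frac{1}{53517} \approx -1.8686 \cdot 10^{-5}$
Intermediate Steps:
$Z{\left(r,o \right)} = - 148 o$
$\frac{1}{-64025 + Z{\left(112,-71 \right)}} = \frac{1}{-64025 - -10508} = \frac{1}{-64025 + 10508} = \frac{1}{-53517} = - \frac{1}{53517}$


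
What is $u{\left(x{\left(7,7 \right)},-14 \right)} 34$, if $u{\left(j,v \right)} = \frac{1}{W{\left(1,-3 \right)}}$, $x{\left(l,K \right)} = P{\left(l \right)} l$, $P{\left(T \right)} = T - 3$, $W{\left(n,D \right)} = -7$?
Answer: $- \frac{34}{7} \approx -4.8571$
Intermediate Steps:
$P{\left(T \right)} = -3 + T$
$x{\left(l,K \right)} = l \left(-3 + l\right)$ ($x{\left(l,K \right)} = \left(-3 + l\right) l = l \left(-3 + l\right)$)
$u{\left(j,v \right)} = - \frac{1}{7}$ ($u{\left(j,v \right)} = \frac{1}{-7} = - \frac{1}{7}$)
$u{\left(x{\left(7,7 \right)},-14 \right)} 34 = \left(- \frac{1}{7}\right) 34 = - \frac{34}{7}$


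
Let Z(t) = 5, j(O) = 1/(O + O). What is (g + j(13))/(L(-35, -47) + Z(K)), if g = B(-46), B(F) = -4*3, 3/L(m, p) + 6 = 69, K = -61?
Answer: -6531/2756 ≈ -2.3697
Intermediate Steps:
L(m, p) = 1/21 (L(m, p) = 3/(-6 + 69) = 3/63 = 3*(1/63) = 1/21)
j(O) = 1/(2*O)
B(F) = -12
g = -12
(g + j(13))/(L(-35, -47) + Z(K)) = (-12 + (½)/13)/(1/21 + 5) = (-12 + (½)*(1/13))/(106/21) = (-12 + 1/26)*(21/106) = -311/26*21/106 = -6531/2756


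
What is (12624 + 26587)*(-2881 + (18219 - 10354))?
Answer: 195427624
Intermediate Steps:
(12624 + 26587)*(-2881 + (18219 - 10354)) = 39211*(-2881 + 7865) = 39211*4984 = 195427624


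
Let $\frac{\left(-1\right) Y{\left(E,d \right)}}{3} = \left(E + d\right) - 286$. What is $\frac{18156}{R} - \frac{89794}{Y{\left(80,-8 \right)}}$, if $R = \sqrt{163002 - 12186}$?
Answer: $- \frac{44897}{321} + \frac{1513 \sqrt{9426}}{3142} \approx -93.115$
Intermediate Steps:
$R = 4 \sqrt{9426}$ ($R = \sqrt{150816} = 4 \sqrt{9426} \approx 388.35$)
$Y{\left(E,d \right)} = 858 - 3 E - 3 d$ ($Y{\left(E,d \right)} = - 3 \left(\left(E + d\right) - 286\right) = - 3 \left(-286 + E + d\right) = 858 - 3 E - 3 d$)
$\frac{18156}{R} - \frac{89794}{Y{\left(80,-8 \right)}} = \frac{18156}{4 \sqrt{9426}} - \frac{89794}{858 - 240 - -24} = 18156 \frac{\sqrt{9426}}{37704} - \frac{89794}{858 - 240 + 24} = \frac{1513 \sqrt{9426}}{3142} - \frac{89794}{642} = \frac{1513 \sqrt{9426}}{3142} - \frac{44897}{321} = - \frac{44897}{321} + \frac{1513 \sqrt{9426}}{3142}$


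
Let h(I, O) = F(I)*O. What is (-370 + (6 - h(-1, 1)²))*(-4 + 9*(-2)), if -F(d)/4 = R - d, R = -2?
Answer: 8360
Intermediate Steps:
F(d) = 8 + 4*d (F(d) = -4*(-2 - d) = 8 + 4*d)
h(I, O) = O*(8 + 4*I) (h(I, O) = (8 + 4*I)*O = O*(8 + 4*I))
(-370 + (6 - h(-1, 1)²))*(-4 + 9*(-2)) = (-370 + (6 - (4*1*(2 - 1))²))*(-4 + 9*(-2)) = (-370 + (6 - (4*1*1)²))*(-4 - 18) = (-370 + (6 - 1*4²))*(-22) = (-370 + (6 - 1*16))*(-22) = (-370 + (6 - 16))*(-22) = (-370 - 10)*(-22) = -380*(-22) = 8360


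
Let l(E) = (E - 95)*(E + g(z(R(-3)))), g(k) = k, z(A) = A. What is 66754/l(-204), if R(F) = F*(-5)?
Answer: 66754/56511 ≈ 1.1813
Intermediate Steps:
R(F) = -5*F
l(E) = (-95 + E)*(15 + E) (l(E) = (E - 95)*(E - 5*(-3)) = (-95 + E)*(E + 15) = (-95 + E)*(15 + E))
66754/l(-204) = 66754/(-1425 + (-204)**2 - 80*(-204)) = 66754/(-1425 + 41616 + 16320) = 66754/56511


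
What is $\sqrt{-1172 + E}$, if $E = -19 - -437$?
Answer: $i \sqrt{754} \approx 27.459 i$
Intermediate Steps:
$E = 418$ ($E = -19 + 437 = 418$)
$\sqrt{-1172 + E} = \sqrt{-1172 + 418} = \sqrt{-754} = i \sqrt{754}$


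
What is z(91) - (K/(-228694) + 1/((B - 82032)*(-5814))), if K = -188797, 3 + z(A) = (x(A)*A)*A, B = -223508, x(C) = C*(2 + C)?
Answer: 14235573844556898007993/203127103957320 ≈ 7.0082e+7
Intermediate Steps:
z(A) = -3 + A³*(2 + A) (z(A) = -3 + ((A*(2 + A))*A)*A = -3 + (A²*(2 + A))*A = -3 + A³*(2 + A))
z(91) - (K/(-228694) + 1/((B - 82032)*(-5814))) = (-3 + 91³*(2 + 91)) - (-188797/(-228694) + 1/(-223508 - 82032*(-5814))) = (-3 + 753571*93) - (-188797*(-1/228694) - 1/5814/(-305540)) = (-3 + 70082103) - (188797/228694 - 1/305540*(-1/5814)) = 70082100 - (188797/228694 + 1/1776409560) = 70082100 - 1*167690397964007/203127103957320 = 70082100 - 167690397964007/203127103957320 = 14235573844556898007993/203127103957320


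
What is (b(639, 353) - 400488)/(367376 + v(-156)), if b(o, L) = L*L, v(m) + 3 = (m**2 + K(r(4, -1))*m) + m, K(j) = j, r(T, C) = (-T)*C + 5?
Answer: -275879/390149 ≈ -0.70711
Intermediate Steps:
r(T, C) = 5 - C*T (r(T, C) = -C*T + 5 = 5 - C*T)
v(m) = -3 + m**2 + 10*m (v(m) = -3 + ((m**2 + (5 - 1*(-1)*4)*m) + m) = -3 + ((m**2 + (5 + 4)*m) + m) = -3 + ((m**2 + 9*m) + m) = -3 + (m**2 + 10*m) = -3 + m**2 + 10*m)
b(o, L) = L**2
(b(639, 353) - 400488)/(367376 + v(-156)) = (353**2 - 400488)/(367376 + (-3 + (-156)**2 + 10*(-156))) = (124609 - 400488)/(367376 + (-3 + 24336 - 1560)) = -275879/(367376 + 22773) = -275879/390149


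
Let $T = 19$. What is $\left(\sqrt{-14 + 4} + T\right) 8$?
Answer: $152 + 8 i \sqrt{10} \approx 152.0 + 25.298 i$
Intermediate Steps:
$\left(\sqrt{-14 + 4} + T\right) 8 = \left(\sqrt{-14 + 4} + 19\right) 8 = \left(\sqrt{-10} + 19\right) 8 = \left(i \sqrt{10} + 19\right) 8 = \left(19 + i \sqrt{10}\right) 8 = 152 + 8 i \sqrt{10}$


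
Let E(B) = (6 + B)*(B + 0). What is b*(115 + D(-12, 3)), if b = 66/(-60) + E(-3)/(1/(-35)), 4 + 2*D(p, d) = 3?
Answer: 718831/20 ≈ 35942.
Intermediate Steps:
E(B) = B*(6 + B) (E(B) = (6 + B)*B = B*(6 + B))
D(p, d) = -½ (D(p, d) = -2 + (½)*3 = -2 + 3/2 = -½)
b = 3139/10 (b = 66/(-60) + (-3*(6 - 3))/(1/(-35)) = 66*(-1/60) + (-3*3)/(-1/35) = -11/10 - 9*(-35) = -11/10 + 315 = 3139/10 ≈ 313.90)
b*(115 + D(-12, 3)) = 3139*(115 - ½)/10 = (3139/10)*(229/2) = 718831/20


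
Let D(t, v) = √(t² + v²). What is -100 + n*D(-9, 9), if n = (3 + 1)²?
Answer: -100 + 144*√2 ≈ 103.65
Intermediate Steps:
n = 16 (n = 4² = 16)
-100 + n*D(-9, 9) = -100 + 16*√((-9)² + 9²) = -100 + 16*√(81 + 81) = -100 + 16*√162 = -100 + 16*(9*√2) = -100 + 144*√2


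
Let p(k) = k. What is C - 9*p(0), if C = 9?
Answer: 9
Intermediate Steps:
C - 9*p(0) = 9 - 9*0 = 9 + 0 = 9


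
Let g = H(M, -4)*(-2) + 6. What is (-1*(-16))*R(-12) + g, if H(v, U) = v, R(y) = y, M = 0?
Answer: -186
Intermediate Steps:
g = 6 (g = 0*(-2) + 6 = 0 + 6 = 6)
(-1*(-16))*R(-12) + g = -1*(-16)*(-12) + 6 = 16*(-12) + 6 = -192 + 6 = -186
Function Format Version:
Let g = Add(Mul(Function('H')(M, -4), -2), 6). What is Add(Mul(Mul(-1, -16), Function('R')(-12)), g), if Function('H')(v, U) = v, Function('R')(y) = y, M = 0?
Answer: -186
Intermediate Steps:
g = 6 (g = Add(Mul(0, -2), 6) = Add(0, 6) = 6)
Add(Mul(Mul(-1, -16), Function('R')(-12)), g) = Add(Mul(Mul(-1, -16), -12), 6) = Add(Mul(16, -12), 6) = Add(-192, 6) = -186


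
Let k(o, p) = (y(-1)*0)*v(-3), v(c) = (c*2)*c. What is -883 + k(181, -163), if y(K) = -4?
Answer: -883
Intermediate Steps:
v(c) = 2*c² (v(c) = (2*c)*c = 2*c²)
k(o, p) = 0 (k(o, p) = (-4*0)*(2*(-3)²) = 0*(2*9) = 0*18 = 0)
-883 + k(181, -163) = -883 + 0 = -883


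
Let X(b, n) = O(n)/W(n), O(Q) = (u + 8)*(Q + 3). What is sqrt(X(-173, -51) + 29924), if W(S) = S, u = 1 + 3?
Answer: 10*sqrt(86513)/17 ≈ 173.02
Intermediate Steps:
u = 4
O(Q) = 36 + 12*Q (O(Q) = (4 + 8)*(Q + 3) = 12*(3 + Q) = 36 + 12*Q)
X(b, n) = (36 + 12*n)/n
sqrt(X(-173, -51) + 29924) = sqrt((12 + 36/(-51)) + 29924) = sqrt((12 + 36*(-1/51)) + 29924) = sqrt((12 - 12/17) + 29924) = sqrt(192/17 + 29924) = sqrt(508900/17) = 10*sqrt(86513)/17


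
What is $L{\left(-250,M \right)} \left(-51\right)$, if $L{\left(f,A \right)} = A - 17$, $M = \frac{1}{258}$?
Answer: $\frac{74545}{86} \approx 866.8$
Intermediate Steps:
$M = \frac{1}{258} \approx 0.003876$
$L{\left(f,A \right)} = -17 + A$
$L{\left(-250,M \right)} \left(-51\right) = \left(-17 + \frac{1}{258}\right) \left(-51\right) = \left(- \frac{4385}{258}\right) \left(-51\right) = \frac{74545}{86}$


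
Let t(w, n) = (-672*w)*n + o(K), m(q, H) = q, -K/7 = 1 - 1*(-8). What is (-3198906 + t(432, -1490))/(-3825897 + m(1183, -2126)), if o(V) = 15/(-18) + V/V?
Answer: -2576124325/22948284 ≈ -112.26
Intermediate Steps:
K = -63 (K = -7*(1 - 1*(-8)) = -7*(1 + 8) = -7*9 = -63)
o(V) = ⅙ (o(V) = 15*(-1/18) + 1 = -⅚ + 1 = ⅙)
t(w, n) = ⅙ - 672*n*w (t(w, n) = (-672*w)*n + ⅙ = -672*n*w + ⅙ = ⅙ - 672*n*w)
(-3198906 + t(432, -1490))/(-3825897 + m(1183, -2126)) = (-3198906 + (⅙ - 672*(-1490)*432))/(-3825897 + 1183) = (-3198906 + (⅙ + 432552960))/(-3824714) = (-3198906 + 2595317761/6)*(-1/3824714) = (2576124325/6)*(-1/3824714) = -2576124325/22948284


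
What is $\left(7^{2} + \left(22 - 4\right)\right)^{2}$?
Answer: $4489$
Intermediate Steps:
$\left(7^{2} + \left(22 - 4\right)\right)^{2} = \left(49 + 18\right)^{2} = 67^{2} = 4489$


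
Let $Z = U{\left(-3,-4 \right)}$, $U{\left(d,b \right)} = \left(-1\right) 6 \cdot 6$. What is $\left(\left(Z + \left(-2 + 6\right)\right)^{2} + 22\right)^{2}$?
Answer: $1094116$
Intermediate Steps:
$U{\left(d,b \right)} = -36$ ($U{\left(d,b \right)} = \left(-6\right) 6 = -36$)
$Z = -36$
$\left(\left(Z + \left(-2 + 6\right)\right)^{2} + 22\right)^{2} = \left(\left(-36 + \left(-2 + 6\right)\right)^{2} + 22\right)^{2} = \left(\left(-36 + 4\right)^{2} + 22\right)^{2} = \left(\left(-32\right)^{2} + 22\right)^{2} = \left(1024 + 22\right)^{2} = 1046^{2} = 1094116$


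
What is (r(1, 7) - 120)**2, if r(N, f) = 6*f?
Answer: 6084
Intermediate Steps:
(r(1, 7) - 120)**2 = (6*7 - 120)**2 = (42 - 120)**2 = (-78)**2 = 6084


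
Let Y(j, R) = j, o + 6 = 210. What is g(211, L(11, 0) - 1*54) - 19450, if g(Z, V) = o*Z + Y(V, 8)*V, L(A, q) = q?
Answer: 26510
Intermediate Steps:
o = 204 (o = -6 + 210 = 204)
g(Z, V) = V**2 + 204*Z (g(Z, V) = 204*Z + V*V = 204*Z + V**2 = V**2 + 204*Z)
g(211, L(11, 0) - 1*54) - 19450 = ((0 - 1*54)**2 + 204*211) - 19450 = ((0 - 54)**2 + 43044) - 19450 = ((-54)**2 + 43044) - 19450 = (2916 + 43044) - 19450 = 45960 - 19450 = 26510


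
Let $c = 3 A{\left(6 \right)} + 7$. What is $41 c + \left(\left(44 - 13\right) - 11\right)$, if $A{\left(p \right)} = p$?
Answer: $1045$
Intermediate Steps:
$c = 25$ ($c = 3 \cdot 6 + 7 = 18 + 7 = 25$)
$41 c + \left(\left(44 - 13\right) - 11\right) = 41 \cdot 25 + \left(\left(44 - 13\right) - 11\right) = 1025 + \left(31 - 11\right) = 1025 + 20 = 1045$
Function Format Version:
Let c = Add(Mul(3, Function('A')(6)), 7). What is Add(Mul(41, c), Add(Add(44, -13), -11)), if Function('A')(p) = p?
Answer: 1045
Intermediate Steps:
c = 25 (c = Add(Mul(3, 6), 7) = Add(18, 7) = 25)
Add(Mul(41, c), Add(Add(44, -13), -11)) = Add(Mul(41, 25), Add(Add(44, -13), -11)) = Add(1025, Add(31, -11)) = Add(1025, 20) = 1045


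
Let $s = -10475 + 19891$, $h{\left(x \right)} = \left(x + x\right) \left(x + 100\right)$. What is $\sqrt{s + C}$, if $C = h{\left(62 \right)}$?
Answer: $8 \sqrt{461} \approx 171.77$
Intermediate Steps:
$h{\left(x \right)} = 2 x \left(100 + x\right)$
$C = 20088$ ($C = 2 \cdot 62 \left(100 + 62\right) = 2 \cdot 62 \cdot 162 = 20088$)
$s = 9416$
$\sqrt{s + C} = \sqrt{9416 + 20088} = \sqrt{29504} = 8 \sqrt{461}$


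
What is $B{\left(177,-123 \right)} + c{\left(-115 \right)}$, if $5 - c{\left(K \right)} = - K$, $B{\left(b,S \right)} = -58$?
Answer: $-168$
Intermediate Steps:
$c{\left(K \right)} = 5 + K$ ($c{\left(K \right)} = 5 - - K = 5 + K$)
$B{\left(177,-123 \right)} + c{\left(-115 \right)} = -58 + \left(5 - 115\right) = -58 - 110 = -168$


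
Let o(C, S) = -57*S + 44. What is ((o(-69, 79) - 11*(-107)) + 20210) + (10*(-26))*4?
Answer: 15888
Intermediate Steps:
o(C, S) = 44 - 57*S
((o(-69, 79) - 11*(-107)) + 20210) + (10*(-26))*4 = (((44 - 57*79) - 11*(-107)) + 20210) + (10*(-26))*4 = (((44 - 4503) + 1177) + 20210) - 260*4 = ((-4459 + 1177) + 20210) - 1040 = (-3282 + 20210) - 1040 = 16928 - 1040 = 15888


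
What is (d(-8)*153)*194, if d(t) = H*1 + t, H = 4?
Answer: -118728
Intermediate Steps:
d(t) = 4 + t (d(t) = 4*1 + t = 4 + t)
(d(-8)*153)*194 = ((4 - 8)*153)*194 = -4*153*194 = -612*194 = -118728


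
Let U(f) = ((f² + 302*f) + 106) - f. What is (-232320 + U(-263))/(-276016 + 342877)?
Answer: -26912/7429 ≈ -3.6226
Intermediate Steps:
U(f) = 106 + f² + 301*f (U(f) = (106 + f² + 302*f) - f = 106 + f² + 301*f)
(-232320 + U(-263))/(-276016 + 342877) = (-232320 + (106 + (-263)² + 301*(-263)))/(-276016 + 342877) = (-232320 + (106 + 69169 - 79163))/66861 = (-232320 - 9888)*(1/66861) = -242208*1/66861 = -26912/7429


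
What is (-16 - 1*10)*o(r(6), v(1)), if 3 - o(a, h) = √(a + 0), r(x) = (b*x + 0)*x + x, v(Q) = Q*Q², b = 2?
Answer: -78 + 26*√78 ≈ 151.63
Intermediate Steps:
v(Q) = Q³
r(x) = x + 2*x² (r(x) = (2*x + 0)*x + x = (2*x)*x + x = 2*x² + x = x + 2*x²)
o(a, h) = 3 - √a (o(a, h) = 3 - √(a + 0) = 3 - √a)
(-16 - 1*10)*o(r(6), v(1)) = (-16 - 1*10)*(3 - √(6*(1 + 2*6))) = (-16 - 10)*(3 - √(6*(1 + 12))) = -26*(3 - √(6*13)) = -26*(3 - √78) = -78 + 26*√78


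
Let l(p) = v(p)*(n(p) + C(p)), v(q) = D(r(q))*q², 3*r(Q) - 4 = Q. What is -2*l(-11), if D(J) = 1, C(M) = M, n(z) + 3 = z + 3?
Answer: 5324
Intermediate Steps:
n(z) = z (n(z) = -3 + (z + 3) = -3 + (3 + z) = z)
r(Q) = 4/3 + Q/3
v(q) = q² (v(q) = 1*q² = q²)
l(p) = 2*p³ (l(p) = p²*(p + p) = p²*(2*p) = 2*p³)
-2*l(-11) = -4*(-11)³ = -4*(-1331) = -2*(-2662) = 5324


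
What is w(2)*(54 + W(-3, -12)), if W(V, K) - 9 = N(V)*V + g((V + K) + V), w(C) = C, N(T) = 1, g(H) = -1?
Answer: 118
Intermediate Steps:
W(V, K) = 8 + V (W(V, K) = 9 + (1*V - 1) = 9 + (V - 1) = 9 + (-1 + V) = 8 + V)
w(2)*(54 + W(-3, -12)) = 2*(54 + (8 - 3)) = 2*(54 + 5) = 2*59 = 118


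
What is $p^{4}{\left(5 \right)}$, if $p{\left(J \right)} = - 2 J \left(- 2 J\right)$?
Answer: $100000000$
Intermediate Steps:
$p{\left(J \right)} = 4 J^{2}$
$p^{4}{\left(5 \right)} = \left(4 \cdot 5^{2}\right)^{4} = \left(4 \cdot 25\right)^{4} = 100^{4} = 100000000$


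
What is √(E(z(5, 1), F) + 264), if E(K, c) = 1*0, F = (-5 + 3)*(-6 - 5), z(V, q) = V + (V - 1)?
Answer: 2*√66 ≈ 16.248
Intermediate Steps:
z(V, q) = -1 + 2*V (z(V, q) = V + (-1 + V) = -1 + 2*V)
F = 22 (F = -2*(-11) = 22)
E(K, c) = 0
√(E(z(5, 1), F) + 264) = √(0 + 264) = √264 = 2*√66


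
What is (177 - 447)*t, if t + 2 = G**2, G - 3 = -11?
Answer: -16740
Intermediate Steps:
G = -8 (G = 3 - 11 = -8)
t = 62 (t = -2 + (-8)**2 = -2 + 64 = 62)
(177 - 447)*t = (177 - 447)*62 = -270*62 = -16740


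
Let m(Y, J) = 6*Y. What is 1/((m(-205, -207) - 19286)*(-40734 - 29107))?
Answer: 1/1432857956 ≈ 6.9791e-10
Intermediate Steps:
1/((m(-205, -207) - 19286)*(-40734 - 29107)) = 1/((6*(-205) - 19286)*(-40734 - 29107)) = 1/((-1230 - 19286)*(-69841)) = 1/(-20516*(-69841)) = 1/1432857956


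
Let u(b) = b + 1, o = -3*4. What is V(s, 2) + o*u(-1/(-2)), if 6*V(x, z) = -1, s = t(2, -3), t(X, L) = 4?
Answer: -109/6 ≈ -18.167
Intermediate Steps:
s = 4
o = -12
V(x, z) = -⅙ (V(x, z) = (⅙)*(-1) = -⅙)
u(b) = 1 + b
V(s, 2) + o*u(-1/(-2)) = -⅙ - 12*(1 - 1/(-2)) = -⅙ - 12*(1 - 1*(-½)) = -⅙ - 12*(1 + ½) = -⅙ - 12*3/2 = -⅙ - 18 = -109/6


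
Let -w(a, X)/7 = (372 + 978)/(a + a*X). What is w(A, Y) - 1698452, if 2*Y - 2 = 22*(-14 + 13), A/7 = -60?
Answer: -3396909/2 ≈ -1.6985e+6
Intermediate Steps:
A = -420 (A = 7*(-60) = -420)
Y = -10 (Y = 1 + (22*(-14 + 13))/2 = 1 + (22*(-1))/2 = 1 + (½)*(-22) = 1 - 11 = -10)
w(a, X) = -9450/(a + X*a) (w(a, X) = -7*(372 + 978)/(a + a*X) = -9450/(a + X*a))
w(A, Y) - 1698452 = -9450/(-420*(1 - 10)) - 1698452 = -9450*(-1/420)/(-9) - 1698452 = -9450*(-1/420)*(-⅑) - 1698452 = -5/2 - 1698452 = -3396909/2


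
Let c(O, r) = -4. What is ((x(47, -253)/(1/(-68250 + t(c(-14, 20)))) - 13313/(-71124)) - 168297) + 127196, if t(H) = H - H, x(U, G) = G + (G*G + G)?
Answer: -308260011393211/71124 ≈ -4.3341e+9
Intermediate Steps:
x(U, G) = G² + 2*G (x(U, G) = G + (G² + G) = G + (G + G²) = G² + 2*G)
t(H) = 0
((x(47, -253)/(1/(-68250 + t(c(-14, 20)))) - 13313/(-71124)) - 168297) + 127196 = (((-253*(2 - 253))/(1/(-68250 + 0)) - 13313/(-71124)) - 168297) + 127196 = (((-253*(-251))/(1/(-68250)) - 13313*(-1/71124)) - 168297) + 127196 = ((63503/(-1/68250) + 13313/71124) - 168297) + 127196 = ((63503*(-68250) + 13313/71124) - 168297) + 127196 = ((-4334079750 + 13313/71124) - 168297) + 127196 = (-308257088125687/71124 - 168297) + 127196 = -308269058081515/71124 + 127196 = -308260011393211/71124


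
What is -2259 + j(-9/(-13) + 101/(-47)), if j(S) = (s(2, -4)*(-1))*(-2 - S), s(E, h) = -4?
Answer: -1381577/611 ≈ -2261.2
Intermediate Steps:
j(S) = -8 - 4*S (j(S) = (-4*(-1))*(-2 - S) = 4*(-2 - S) = -8 - 4*S)
-2259 + j(-9/(-13) + 101/(-47)) = -2259 + (-8 - 4*(-9/(-13) + 101/(-47))) = -2259 + (-8 - 4*(-9*(-1/13) + 101*(-1/47))) = -2259 + (-8 - 4*(9/13 - 101/47)) = -2259 + (-8 - 4*(-890/611)) = -2259 + (-8 + 3560/611) = -2259 - 1328/611 = -1381577/611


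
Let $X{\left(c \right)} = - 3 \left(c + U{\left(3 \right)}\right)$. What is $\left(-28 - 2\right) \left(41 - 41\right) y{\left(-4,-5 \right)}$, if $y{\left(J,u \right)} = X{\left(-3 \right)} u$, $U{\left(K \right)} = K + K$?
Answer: $0$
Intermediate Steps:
$U{\left(K \right)} = 2 K$
$X{\left(c \right)} = -18 - 3 c$ ($X{\left(c \right)} = - 3 \left(c + 2 \cdot 3\right) = - 3 \left(c + 6\right) = - 3 \left(6 + c\right) = -18 - 3 c$)
$y{\left(J,u \right)} = - 9 u$ ($y{\left(J,u \right)} = \left(-18 - -9\right) u = \left(-18 + 9\right) u = - 9 u$)
$\left(-28 - 2\right) \left(41 - 41\right) y{\left(-4,-5 \right)} = \left(-28 - 2\right) \left(41 - 41\right) \left(\left(-9\right) \left(-5\right)\right) = \left(-28 - 2\right) 0 \cdot 45 = \left(-30\right) 0 \cdot 45 = 0 \cdot 45 = 0$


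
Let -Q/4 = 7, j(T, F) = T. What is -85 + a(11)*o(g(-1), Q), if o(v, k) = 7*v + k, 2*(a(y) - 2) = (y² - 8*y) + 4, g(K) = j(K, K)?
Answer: -1605/2 ≈ -802.50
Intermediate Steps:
g(K) = K
Q = -28 (Q = -4*7 = -28)
a(y) = 4 + y²/2 - 4*y (a(y) = 2 + ((y² - 8*y) + 4)/2 = 2 + (4 + y² - 8*y)/2 = 2 + (2 + y²/2 - 4*y) = 4 + y²/2 - 4*y)
o(v, k) = k + 7*v
-85 + a(11)*o(g(-1), Q) = -85 + (4 + (½)*11² - 4*11)*(-28 + 7*(-1)) = -85 + (4 + (½)*121 - 44)*(-28 - 7) = -85 + (4 + 121/2 - 44)*(-35) = -85 + (41/2)*(-35) = -85 - 1435/2 = -1605/2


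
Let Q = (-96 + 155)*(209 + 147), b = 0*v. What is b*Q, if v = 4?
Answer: 0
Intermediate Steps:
b = 0 (b = 0*4 = 0)
Q = 21004 (Q = 59*356 = 21004)
b*Q = 0*21004 = 0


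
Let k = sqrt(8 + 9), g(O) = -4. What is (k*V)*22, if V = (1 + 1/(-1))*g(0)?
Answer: 0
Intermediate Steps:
k = sqrt(17) ≈ 4.1231
V = 0 (V = (1 + 1/(-1))*(-4) = (1 - 1)*(-4) = 0*(-4) = 0)
(k*V)*22 = (sqrt(17)*0)*22 = 0*22 = 0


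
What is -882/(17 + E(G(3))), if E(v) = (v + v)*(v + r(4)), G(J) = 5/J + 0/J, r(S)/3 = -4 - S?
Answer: 7938/517 ≈ 15.354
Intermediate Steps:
r(S) = -12 - 3*S (r(S) = 3*(-4 - S) = -12 - 3*S)
G(J) = 5/J (G(J) = 5/J + 0 = 5/J)
E(v) = 2*v*(-24 + v) (E(v) = (v + v)*(v + (-12 - 3*4)) = (2*v)*(v + (-12 - 12)) = (2*v)*(v - 24) = (2*v)*(-24 + v) = 2*v*(-24 + v))
-882/(17 + E(G(3))) = -882/(17 + 2*(5/3)*(-24 + 5/3)) = -882/(17 + 2*(5/3)*(-67/3)) = -882/(17 - 670/9) = -882/(-517/9) = -9/517*(-882) = 7938/517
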